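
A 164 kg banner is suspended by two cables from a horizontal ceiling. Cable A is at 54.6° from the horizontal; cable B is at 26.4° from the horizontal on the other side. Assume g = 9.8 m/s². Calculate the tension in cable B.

T_B ≈ 943 N

Weight W = 164 × 9.8 = 1607 N acts straight down.
Horizontal: T_A cos 54.6° = T_B cos 26.4°  →  T_A = 1.546 T_B.
Vertical: T_A sin 54.6° + T_B sin 26.4° = 1607.
Substituting the horizontal relation into the vertical equation gives 1.705 T_B = 1607, so T_B = 942.6 N.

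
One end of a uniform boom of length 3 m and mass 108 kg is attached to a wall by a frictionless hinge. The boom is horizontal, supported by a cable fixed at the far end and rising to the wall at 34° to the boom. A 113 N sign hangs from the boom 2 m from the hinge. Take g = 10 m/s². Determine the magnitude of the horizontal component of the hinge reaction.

Take torques about the hinge: T sin 34° · 3 = 108×10×1.5 + 113×2 = 1846 N·m.
So T = 1846 / (0.5592 × 3) = 1100.4 N.
ΣF_x = 0: H_x = T cos 34° = 912.27 N.

H_x ≈ 912 N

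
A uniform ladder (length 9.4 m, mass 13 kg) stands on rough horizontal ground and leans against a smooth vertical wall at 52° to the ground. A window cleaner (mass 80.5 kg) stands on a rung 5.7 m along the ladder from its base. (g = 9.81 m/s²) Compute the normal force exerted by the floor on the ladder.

ΣF_y = 0: N_floor = 13×9.81 + 80.5×9.81 = 917.24 N.

N_floor ≈ 917 N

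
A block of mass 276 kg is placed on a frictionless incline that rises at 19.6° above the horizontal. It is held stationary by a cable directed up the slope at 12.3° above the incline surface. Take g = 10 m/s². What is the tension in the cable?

T ≈ 948 N

Take axes along and perpendicular to the incline. Weight components: W sin 19.6° = 925.8 N down-slope, W cos 19.6° = 2600 N into the surface.
Along incline: T cos 12.3° = W sin 19.6° → T = 947.6 N.
Perpendicular: N = W cos 19.6° − T sin 12.3° = 2398 N.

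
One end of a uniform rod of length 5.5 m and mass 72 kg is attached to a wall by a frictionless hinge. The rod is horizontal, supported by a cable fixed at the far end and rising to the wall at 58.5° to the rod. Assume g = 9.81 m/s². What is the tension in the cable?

Take torques about the hinge: T sin 58.5° · 5.5 = 72×9.81×2.75 = 1942.4 N·m.
So T = 1942.4 / (0.8526 × 5.5) = 414.2 N.

T ≈ 414 N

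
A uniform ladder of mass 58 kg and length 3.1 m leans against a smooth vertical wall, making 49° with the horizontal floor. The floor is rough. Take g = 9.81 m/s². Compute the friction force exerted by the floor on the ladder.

f ≈ 247 N

Torques about the foot: N_wall · 3.1 sin 49° = 58×9.81×1.55 cos 49° → N_wall = 247.3 N.
ΣF_x = 0: f_floor = N_wall = 247.3 N.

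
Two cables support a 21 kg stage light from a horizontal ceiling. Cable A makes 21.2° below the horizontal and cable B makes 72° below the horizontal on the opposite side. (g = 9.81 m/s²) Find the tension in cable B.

Weight W = 21 × 9.81 = 206 N acts straight down.
Horizontal: T_A cos 21.2° = T_B cos 72°  →  T_A = 0.3314 T_B.
Vertical: T_A sin 21.2° + T_B sin 72° = 206.
Substituting the horizontal relation into the vertical equation gives 1.071 T_B = 206, so T_B = 192.4 N.

T_B ≈ 192 N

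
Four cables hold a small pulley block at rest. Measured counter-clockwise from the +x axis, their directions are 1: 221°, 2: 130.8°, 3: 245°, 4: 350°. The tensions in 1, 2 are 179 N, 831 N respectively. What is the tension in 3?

T_3 ≈ 400 N

Resolve: ΣF_x = 179 cos 221° + 831 cos 130.8° + T_3 cos 245° + T_4 cos 350° = 0.
        ΣF_y = 179 sin 221° + 831 sin 130.8° + T_3 sin 245° + T_4 sin 350° = 0.
The known terms sum to (-678.1, 511.6) N, so -0.4226 T_3 + 0.9848 T_4 = 678.1 and -0.9063 T_3 − 0.1736 T_4 = -511.6.
Solving simultaneously: T_3 = 399.7 N, T_4 = 860.1 N.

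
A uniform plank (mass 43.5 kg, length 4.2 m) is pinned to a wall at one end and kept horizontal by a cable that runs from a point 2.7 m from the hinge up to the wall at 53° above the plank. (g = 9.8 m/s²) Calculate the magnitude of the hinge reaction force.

Take torques about the hinge: T sin 53° · 2.7 = 43.5×9.8×2.1 = 895.23 N·m.
So T = 895.23 / (0.7986 × 2.7) = 415.17 N.
ΣF_x = 0: H_x = T cos 53° = 249.85 N.
ΣF_y = 0: H_y = (43.5×9.8) − T sin 53° = 426.3 − 331.57 = 94.733 N.
|H| = √(H_x² + H_y²) = √((249.85)² + (94.733)²) = 267.21 N.

|H| ≈ 267 N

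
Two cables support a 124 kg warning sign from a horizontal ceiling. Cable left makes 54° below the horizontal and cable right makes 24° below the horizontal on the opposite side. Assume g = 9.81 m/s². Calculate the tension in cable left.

Weight W = 124 × 9.81 = 1216 N acts straight down.
Horizontal: T_left cos 54° = T_right cos 24°  →  T_right = 0.6434 T_left.
Vertical: T_left sin 54° + T_right sin 24° = 1216.
Substituting the horizontal relation into the vertical equation gives 1.071 T_left = 1216, so T_left = 1136 N.

T_left ≈ 1140 N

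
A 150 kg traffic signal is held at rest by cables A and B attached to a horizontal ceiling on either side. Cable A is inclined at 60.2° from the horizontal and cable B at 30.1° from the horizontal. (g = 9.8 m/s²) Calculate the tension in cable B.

T_B ≈ 731 N

Weight W = 150 × 9.8 = 1470 N acts straight down.
Horizontal: T_A cos 60.2° = T_B cos 30.1°  →  T_A = 1.741 T_B.
Vertical: T_A sin 60.2° + T_B sin 30.1° = 1470.
Substituting the horizontal relation into the vertical equation gives 2.012 T_B = 1470, so T_B = 730.6 N.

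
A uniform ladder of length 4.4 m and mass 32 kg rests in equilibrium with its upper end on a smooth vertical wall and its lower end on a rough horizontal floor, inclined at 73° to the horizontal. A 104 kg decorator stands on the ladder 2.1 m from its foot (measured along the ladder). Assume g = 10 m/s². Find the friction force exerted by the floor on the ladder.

Torques about the foot: N_wall · 4.4 sin 73° = 32×10×2.2 cos 73° + 104×10×2.1 cos 73° → N_wall = 200.67 N.
ΣF_x = 0: f_floor = N_wall = 200.67 N.

f ≈ 201 N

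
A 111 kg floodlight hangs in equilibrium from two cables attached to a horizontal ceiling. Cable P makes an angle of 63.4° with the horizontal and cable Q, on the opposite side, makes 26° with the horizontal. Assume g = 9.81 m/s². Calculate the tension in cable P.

T_P ≈ 979 N

Weight W = 111 × 9.81 = 1089 N acts straight down.
Horizontal: T_P cos 63.4° = T_Q cos 26°  →  T_Q = 0.4982 T_P.
Vertical: T_P sin 63.4° + T_Q sin 26° = 1089.
Substituting the horizontal relation into the vertical equation gives 1.113 T_P = 1089, so T_P = 978.8 N.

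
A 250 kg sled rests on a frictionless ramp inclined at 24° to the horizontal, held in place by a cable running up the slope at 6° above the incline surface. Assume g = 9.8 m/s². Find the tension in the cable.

Take axes along and perpendicular to the incline. Weight components: W sin 24° = 996.5 N down-slope, W cos 24° = 2238 N into the surface.
Along incline: T cos 6° = W sin 24° → T = 1002 N.
Perpendicular: N = W cos 24° − T sin 6° = 2133 N.

T ≈ 1000 N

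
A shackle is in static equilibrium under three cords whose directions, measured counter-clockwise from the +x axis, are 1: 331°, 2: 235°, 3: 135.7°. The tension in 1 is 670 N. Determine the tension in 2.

T_2 ≈ 179 N

Resolve: ΣF_x = 670 cos 331° + T_2 cos 235° + T_3 cos 135.7° = 0.
        ΣF_y = 670 sin 331° + T_2 sin 235° + T_3 sin 135.7° = 0.
The known terms sum to (586, -324.8) N, so -0.5736 T_2 − 0.7157 T_3 = -586 and -0.8192 T_2 + 0.6984 T_3 = 324.8.
Solving simultaneously: T_2 = 179.1 N, T_3 = 675.2 N.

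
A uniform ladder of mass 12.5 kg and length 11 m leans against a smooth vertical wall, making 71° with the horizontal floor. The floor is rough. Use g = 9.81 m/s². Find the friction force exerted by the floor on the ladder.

f ≈ 21.1 N

Torques about the foot: N_wall · 11 sin 71° = 12.5×9.81×5.5 cos 71° → N_wall = 21.112 N.
ΣF_x = 0: f_floor = N_wall = 21.112 N.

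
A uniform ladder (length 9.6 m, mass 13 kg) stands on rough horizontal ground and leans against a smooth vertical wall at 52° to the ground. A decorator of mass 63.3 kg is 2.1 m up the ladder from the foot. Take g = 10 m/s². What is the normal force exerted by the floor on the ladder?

N_floor ≈ 763 N

ΣF_y = 0: N_floor = 13×10 + 63.3×10 = 763 N.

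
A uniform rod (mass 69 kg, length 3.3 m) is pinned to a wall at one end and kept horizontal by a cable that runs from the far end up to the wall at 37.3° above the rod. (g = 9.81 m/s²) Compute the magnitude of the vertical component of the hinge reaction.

|H_y| ≈ 338 N

Take torques about the hinge: T sin 37.3° · 3.3 = 69×9.81×1.65 = 1116.9 N·m.
So T = 1116.9 / (0.6060 × 3.3) = 558.5 N.
ΣF_y = 0: H_y = (69×9.81) − T sin 37.3° = 676.89 − 338.44 = 338.44 N.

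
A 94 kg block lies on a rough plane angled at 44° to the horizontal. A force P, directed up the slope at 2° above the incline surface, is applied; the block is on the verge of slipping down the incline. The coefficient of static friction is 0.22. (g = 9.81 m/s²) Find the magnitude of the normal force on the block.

N ≈ 646 N

On the verge of sliding down the incline, friction equals μN and acts up the slope.
Perpendicular: N + P sin 2° = W cos 44° = 663.3 N.
Along incline: P cos 2° + μN = W sin 44° with W sin 44° = 640.6 N.
Solving the pair for P and N: P = 498.8 N, N = 645.9 N (and f = μN = 142.1 N).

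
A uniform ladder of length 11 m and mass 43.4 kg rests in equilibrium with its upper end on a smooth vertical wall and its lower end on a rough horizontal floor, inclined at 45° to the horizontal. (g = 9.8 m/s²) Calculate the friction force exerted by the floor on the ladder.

Torques about the foot: N_wall · 11 sin 45° = 43.4×9.8×5.5 cos 45° → N_wall = 212.66 N.
ΣF_x = 0: f_floor = N_wall = 212.66 N.

f ≈ 213 N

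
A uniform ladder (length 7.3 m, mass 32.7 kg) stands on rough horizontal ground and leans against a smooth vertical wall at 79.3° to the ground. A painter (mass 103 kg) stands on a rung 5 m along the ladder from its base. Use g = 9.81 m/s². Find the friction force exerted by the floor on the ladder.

Torques about the foot: N_wall · 7.3 sin 79.3° = 32.7×9.81×3.65 cos 79.3° + 103×9.81×5 cos 79.3° → N_wall = 161.08 N.
ΣF_x = 0: f_floor = N_wall = 161.08 N.

f ≈ 161 N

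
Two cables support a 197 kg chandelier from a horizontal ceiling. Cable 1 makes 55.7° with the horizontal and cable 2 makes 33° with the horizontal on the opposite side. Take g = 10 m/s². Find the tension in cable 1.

Weight W = 197 × 10 = 1970 N acts straight down.
Horizontal: T_1 cos 55.7° = T_2 cos 33°  →  T_2 = 0.6719 T_1.
Vertical: T_1 sin 55.7° + T_2 sin 33° = 1970.
Substituting the horizontal relation into the vertical equation gives 1.192 T_1 = 1970, so T_1 = 1653 N.

T_1 ≈ 1650 N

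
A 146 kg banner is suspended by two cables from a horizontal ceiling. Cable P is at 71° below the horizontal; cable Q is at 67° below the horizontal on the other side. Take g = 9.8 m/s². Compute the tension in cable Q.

T_Q ≈ 696 N

Weight W = 146 × 9.8 = 1431 N acts straight down.
Horizontal: T_P cos 71° = T_Q cos 67°  →  T_P = 1.2 T_Q.
Vertical: T_P sin 71° + T_Q sin 67° = 1431.
Substituting the horizontal relation into the vertical equation gives 2.055 T_Q = 1431, so T_Q = 696.2 N.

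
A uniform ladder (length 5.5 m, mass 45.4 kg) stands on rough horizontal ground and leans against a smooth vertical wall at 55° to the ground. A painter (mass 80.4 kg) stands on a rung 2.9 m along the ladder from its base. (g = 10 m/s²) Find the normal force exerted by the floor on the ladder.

N_floor ≈ 1260 N

ΣF_y = 0: N_floor = 45.4×10 + 80.4×10 = 1258 N.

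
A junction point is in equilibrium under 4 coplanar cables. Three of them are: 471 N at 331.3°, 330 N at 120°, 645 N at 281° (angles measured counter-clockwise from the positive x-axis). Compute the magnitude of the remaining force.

F ≈ 683 N

Sum the known components: ΣF_x = 371.2 N, ΣF_y = -573.5 N.
For equilibrium the remaining force must supply (−ΣF_x, −ΣF_y) = (-371.2, 573.5) N.
Magnitude = √((-371.2)² + (573.5)²) = 683.2 N; direction = atan2(573.5, -371.2) = 122.9°.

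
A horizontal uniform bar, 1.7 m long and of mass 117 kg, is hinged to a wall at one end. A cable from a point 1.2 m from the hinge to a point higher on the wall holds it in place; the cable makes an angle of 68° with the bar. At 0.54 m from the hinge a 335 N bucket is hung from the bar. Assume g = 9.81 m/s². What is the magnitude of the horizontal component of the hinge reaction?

Take torques about the hinge: T sin 68° · 1.2 = 117×9.81×0.85 + 335×0.54 = 1156.5 N·m.
So T = 1156.5 / (0.9272 × 1.2) = 1039.4 N.
ΣF_x = 0: H_x = T cos 68° = 389.38 N.

H_x ≈ 389 N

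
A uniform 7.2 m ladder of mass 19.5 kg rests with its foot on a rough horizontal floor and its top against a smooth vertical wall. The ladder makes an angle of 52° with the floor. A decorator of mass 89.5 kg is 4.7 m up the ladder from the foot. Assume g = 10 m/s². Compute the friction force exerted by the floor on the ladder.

f ≈ 533 N

Torques about the foot: N_wall · 7.2 sin 52° = 19.5×10×3.6 cos 52° + 89.5×10×4.7 cos 52° → N_wall = 532.63 N.
ΣF_x = 0: f_floor = N_wall = 532.63 N.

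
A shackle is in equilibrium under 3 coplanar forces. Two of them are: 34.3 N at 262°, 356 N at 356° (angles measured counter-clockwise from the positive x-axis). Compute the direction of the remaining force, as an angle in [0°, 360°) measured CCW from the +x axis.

Sum the known components: ΣF_x = 350.4 N, ΣF_y = -58.8 N.
For equilibrium the remaining force must supply (−ΣF_x, −ΣF_y) = (-350.4, 58.8) N.
Magnitude = √((-350.4)² + (58.8)²) = 355.3 N; direction = atan2(58.8, -350.4) = 170.5°.

θ ≈ 170°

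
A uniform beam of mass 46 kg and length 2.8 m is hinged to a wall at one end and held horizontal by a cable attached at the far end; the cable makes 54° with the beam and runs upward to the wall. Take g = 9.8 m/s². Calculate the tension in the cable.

Take torques about the hinge: T sin 54° · 2.8 = 46×9.8×1.4 = 631.12 N·m.
So T = 631.12 / (0.8090 × 2.8) = 278.61 N.

T ≈ 279 N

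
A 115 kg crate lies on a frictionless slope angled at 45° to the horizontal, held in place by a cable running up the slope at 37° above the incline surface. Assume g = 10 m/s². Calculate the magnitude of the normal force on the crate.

Take axes along and perpendicular to the incline. Weight components: W sin 45° = 813.2 N down-slope, W cos 45° = 813.2 N into the surface.
Along incline: T cos 37° = W sin 45° → T = 1018 N.
Perpendicular: N = W cos 45° − T sin 37° = 200.4 N.

N ≈ 200 N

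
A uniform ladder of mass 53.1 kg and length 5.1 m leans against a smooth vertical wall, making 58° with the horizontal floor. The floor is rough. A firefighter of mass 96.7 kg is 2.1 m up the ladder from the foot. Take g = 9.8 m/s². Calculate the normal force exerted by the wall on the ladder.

Torques about the foot: N_wall · 5.1 sin 58° = 53.1×9.8×2.55 cos 58° + 96.7×9.8×2.1 cos 58° → N_wall = 406.42 N.

N_wall ≈ 406 N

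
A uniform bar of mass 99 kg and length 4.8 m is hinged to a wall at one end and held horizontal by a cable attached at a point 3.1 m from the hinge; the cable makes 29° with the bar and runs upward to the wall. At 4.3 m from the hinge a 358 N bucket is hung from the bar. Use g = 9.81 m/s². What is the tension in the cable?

Take torques about the hinge: T sin 29° · 3.1 = 99×9.81×2.4 + 358×4.3 = 3870.3 N·m.
So T = 3870.3 / (0.4848 × 3.1) = 2575.2 N.

T ≈ 2580 N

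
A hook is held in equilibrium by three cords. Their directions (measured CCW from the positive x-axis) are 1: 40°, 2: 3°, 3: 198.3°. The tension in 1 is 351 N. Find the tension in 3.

T_3 ≈ 801 N

Resolve: ΣF_x = 351 cos 40° + T_2 cos 3° + T_3 cos 198.3° = 0.
        ΣF_y = 351 sin 40° + T_2 sin 3° + T_3 sin 198.3° = 0.
The known terms sum to (268.9, 225.6) N, so 0.9986 T_2 − 0.9494 T_3 = -268.9 and 0.0523 T_2 − 0.3140 T_3 = -225.6.
Solving simultaneously: T_2 = 491.8 N, T_3 = 800.5 N.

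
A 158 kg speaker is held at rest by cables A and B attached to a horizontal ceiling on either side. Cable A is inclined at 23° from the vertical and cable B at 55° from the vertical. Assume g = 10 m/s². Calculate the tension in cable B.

T_B ≈ 631 N

Angles from the horizontal: cable A is 90° − 23° = 67°, cable B is 90° − 55° = 35°.
Weight W = 158 × 10 = 1580 N acts straight down.
Horizontal: T_A cos 67° = T_B cos 35°  →  T_A = 2.096 T_B.
Vertical: T_A sin 67° + T_B sin 35° = 1580.
Substituting the horizontal relation into the vertical equation gives 2.503 T_B = 1580, so T_B = 631.1 N.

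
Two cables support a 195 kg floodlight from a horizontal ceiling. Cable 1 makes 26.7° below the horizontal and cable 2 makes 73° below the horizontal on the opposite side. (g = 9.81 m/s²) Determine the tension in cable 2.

T_2 ≈ 1730 N

Weight W = 195 × 9.81 = 1913 N acts straight down.
Horizontal: T_1 cos 26.7° = T_2 cos 73°  →  T_1 = 0.3273 T_2.
Vertical: T_1 sin 26.7° + T_2 sin 73° = 1913.
Substituting the horizontal relation into the vertical equation gives 1.103 T_2 = 1913, so T_2 = 1734 N.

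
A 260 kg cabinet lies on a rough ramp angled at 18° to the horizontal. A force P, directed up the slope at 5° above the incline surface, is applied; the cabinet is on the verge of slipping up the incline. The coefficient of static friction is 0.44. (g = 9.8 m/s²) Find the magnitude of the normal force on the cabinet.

On the verge of sliding up the incline, friction equals μN and acts down the slope.
Perpendicular: N + P sin 5° = W cos 18° = 2423 N.
Along incline: P cos 5° = W sin 18° + μN  with W sin 18° = 787.4 N.
Solving the pair for P and N: P = 1792 N, N = 2267 N (and f = μN = 997.5 N).

N ≈ 2270 N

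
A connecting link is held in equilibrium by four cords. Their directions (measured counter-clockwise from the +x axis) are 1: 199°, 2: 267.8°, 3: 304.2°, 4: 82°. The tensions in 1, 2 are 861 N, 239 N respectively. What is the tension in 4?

T_4 ≈ 1450 N

Resolve: ΣF_x = 861 cos 199° + 239 cos 267.8° + T_3 cos 304.2° + T_4 cos 82° = 0.
        ΣF_y = 861 sin 199° + 239 sin 267.8° + T_3 sin 304.2° + T_4 sin 82° = 0.
The known terms sum to (-823.3, -519.1) N, so 0.5621 T_3 + 0.1392 T_4 = 823.3 and -0.8271 T_3 + 0.9903 T_4 = 519.1.
Solving simultaneously: T_3 = 1106 N, T_4 = 1448 N.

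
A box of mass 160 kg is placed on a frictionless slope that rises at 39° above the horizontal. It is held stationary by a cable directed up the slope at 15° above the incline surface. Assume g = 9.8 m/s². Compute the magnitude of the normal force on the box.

Take axes along and perpendicular to the incline. Weight components: W sin 39° = 986.8 N down-slope, W cos 39° = 1219 N into the surface.
Along incline: T cos 15° = W sin 39° → T = 1022 N.
Perpendicular: N = W cos 39° − T sin 15° = 954.2 N.

N ≈ 954 N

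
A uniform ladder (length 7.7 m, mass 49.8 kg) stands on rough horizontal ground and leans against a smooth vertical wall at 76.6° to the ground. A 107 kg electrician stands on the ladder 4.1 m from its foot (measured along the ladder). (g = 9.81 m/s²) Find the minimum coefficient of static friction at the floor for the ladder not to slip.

μ_min ≈ 0.124

ΣF_y = 0: N_floor = 49.8×9.81 + 107×9.81 = 1538.2 N.
Torques about the foot: N_wall · 7.7 sin 76.6° = 49.8×9.81×3.85 cos 76.6° + 107×9.81×4.1 cos 76.6° → N_wall = 191.35 N.
ΣF_x = 0: f_floor = N_wall = 191.35 N.
μ_min = f_floor / N_floor = 191.35 / 1538.2 = 0.1244.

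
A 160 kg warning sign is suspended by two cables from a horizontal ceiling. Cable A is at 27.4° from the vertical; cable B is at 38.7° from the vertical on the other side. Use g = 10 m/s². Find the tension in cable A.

T_A ≈ 1090 N

Angles from the horizontal: cable A is 90° − 27.4° = 62.6°, cable B is 90° − 38.7° = 51.3°.
Weight W = 160 × 10 = 1600 N acts straight down.
Horizontal: T_A cos 62.6° = T_B cos 51.3°  →  T_B = 0.736 T_A.
Vertical: T_A sin 62.6° + T_B sin 51.3° = 1600.
Substituting the horizontal relation into the vertical equation gives 1.462 T_A = 1600, so T_A = 1094 N.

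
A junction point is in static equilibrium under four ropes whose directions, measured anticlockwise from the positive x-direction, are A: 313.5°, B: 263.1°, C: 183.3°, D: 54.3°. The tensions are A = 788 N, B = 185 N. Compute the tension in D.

Resolve: ΣF_x = 788 cos 313.5° + 185 cos 263.1° + T_C cos 183.3° + T_D cos 54.3° = 0.
        ΣF_y = 788 sin 313.5° + 185 sin 263.1° + T_C sin 183.3° + T_D sin 54.3° = 0.
The known terms sum to (520.2, -755.3) N, so -0.9983 T_C + 0.5835 T_D = -520.2 and -0.0576 T_C + 0.8121 T_D = 755.3.
Solving simultaneously: T_C = 1111 N, T_D = 1009 N.

T_D ≈ 1010 N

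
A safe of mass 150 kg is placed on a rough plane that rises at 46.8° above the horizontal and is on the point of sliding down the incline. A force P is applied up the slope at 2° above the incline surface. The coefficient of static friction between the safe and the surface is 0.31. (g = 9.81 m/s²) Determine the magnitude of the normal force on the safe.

N ≈ 980 N

On the verge of sliding down the incline, friction equals μN and acts up the slope.
Perpendicular: N + P sin 2° = W cos 46.8° = 1007 N.
Along incline: P cos 2° + μN = W sin 46.8° with W sin 46.8° = 1073 N.
Solving the pair for P and N: P = 769.2 N, N = 980.5 N (and f = μN = 303.9 N).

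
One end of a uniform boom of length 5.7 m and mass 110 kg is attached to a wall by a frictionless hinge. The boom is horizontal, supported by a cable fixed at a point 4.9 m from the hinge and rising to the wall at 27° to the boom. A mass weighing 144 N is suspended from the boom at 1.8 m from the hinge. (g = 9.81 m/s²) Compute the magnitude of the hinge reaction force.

|H| ≈ 1440 N

Take torques about the hinge: T sin 27° · 4.9 = 110×9.81×2.85 + 144×1.8 = 3334.6 N·m.
So T = 3334.6 / (0.4540 × 4.9) = 1499 N.
ΣF_x = 0: H_x = T cos 27° = 1335.6 N.
ΣF_y = 0: H_y = (110×9.81 + 144) − T sin 27° = 1223.1 − 680.54 = 542.56 N.
|H| = √(H_x² + H_y²) = √((1335.6)² + (542.56)²) = 1441.6 N.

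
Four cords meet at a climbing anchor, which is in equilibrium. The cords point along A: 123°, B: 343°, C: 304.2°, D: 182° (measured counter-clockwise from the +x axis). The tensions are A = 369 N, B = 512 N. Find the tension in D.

Resolve: ΣF_x = 369 cos 123° + 512 cos 343° + T_C cos 304.2° + T_D cos 182° = 0.
        ΣF_y = 369 sin 123° + 512 sin 343° + T_C sin 304.2° + T_D sin 182° = 0.
The known terms sum to (288.7, 159.8) N, so 0.5621 T_C − 0.9994 T_D = -288.7 and -0.8271 T_C − 0.0349 T_D = -159.8.
Solving simultaneously: T_C = 176.8 N, T_D = 388.3 N.

T_D ≈ 388 N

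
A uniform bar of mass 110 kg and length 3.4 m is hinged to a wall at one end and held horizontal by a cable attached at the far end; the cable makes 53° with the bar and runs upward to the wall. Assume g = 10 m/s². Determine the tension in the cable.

T ≈ 689 N

Take torques about the hinge: T sin 53° · 3.4 = 110×10×1.7 = 1870 N·m.
So T = 1870 / (0.7986 × 3.4) = 688.67 N.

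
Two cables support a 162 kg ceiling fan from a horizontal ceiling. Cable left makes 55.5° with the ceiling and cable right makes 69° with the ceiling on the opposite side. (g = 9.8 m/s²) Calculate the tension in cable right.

T_right ≈ 1090 N

Weight W = 162 × 9.8 = 1588 N acts straight down.
Horizontal: T_left cos 55.5° = T_right cos 69°  →  T_left = 0.6327 T_right.
Vertical: T_left sin 55.5° + T_right sin 69° = 1588.
Substituting the horizontal relation into the vertical equation gives 1.455 T_right = 1588, so T_right = 1091 N.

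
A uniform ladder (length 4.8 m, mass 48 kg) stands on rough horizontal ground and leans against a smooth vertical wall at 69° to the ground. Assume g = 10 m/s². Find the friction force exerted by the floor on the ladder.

Torques about the foot: N_wall · 4.8 sin 69° = 48×10×2.4 cos 69° → N_wall = 92.127 N.
ΣF_x = 0: f_floor = N_wall = 92.127 N.

f ≈ 92.1 N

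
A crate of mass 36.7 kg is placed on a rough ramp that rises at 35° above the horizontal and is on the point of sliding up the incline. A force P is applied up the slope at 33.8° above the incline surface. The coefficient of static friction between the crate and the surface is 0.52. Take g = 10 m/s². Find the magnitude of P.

On the verge of sliding up the incline, friction equals μN and acts down the slope.
Perpendicular: N + P sin 33.8° = W cos 35° = 300.6 N.
Along incline: P cos 33.8° = W sin 35° + μN  with W sin 35° = 210.5 N.
Solving the pair for P and N: P = 327.5 N, N = 118.5 N (and f = μN = 61.6 N).

P ≈ 327 N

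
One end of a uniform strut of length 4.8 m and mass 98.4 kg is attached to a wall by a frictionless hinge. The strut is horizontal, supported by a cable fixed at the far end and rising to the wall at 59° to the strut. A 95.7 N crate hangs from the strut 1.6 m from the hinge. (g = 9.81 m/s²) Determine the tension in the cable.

T ≈ 600 N

Take torques about the hinge: T sin 59° · 4.8 = 98.4×9.81×2.4 + 95.7×1.6 = 2469.8 N·m.
So T = 2469.8 / (0.8572 × 4.8) = 600.29 N.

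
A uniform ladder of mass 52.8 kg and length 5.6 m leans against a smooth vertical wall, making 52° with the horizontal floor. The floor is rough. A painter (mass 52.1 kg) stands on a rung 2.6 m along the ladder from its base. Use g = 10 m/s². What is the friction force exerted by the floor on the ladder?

f ≈ 395 N

Torques about the foot: N_wall · 5.6 sin 52° = 52.8×10×2.8 cos 52° + 52.1×10×2.6 cos 52° → N_wall = 395.25 N.
ΣF_x = 0: f_floor = N_wall = 395.25 N.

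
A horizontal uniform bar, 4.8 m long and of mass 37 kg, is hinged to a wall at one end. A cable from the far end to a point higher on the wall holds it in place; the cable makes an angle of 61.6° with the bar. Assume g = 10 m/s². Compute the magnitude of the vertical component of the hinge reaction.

|H_y| ≈ 185 N

Take torques about the hinge: T sin 61.6° · 4.8 = 37×10×2.4 = 888 N·m.
So T = 888 / (0.8796 × 4.8) = 210.31 N.
ΣF_y = 0: H_y = (37×10) − T sin 61.6° = 370 − 185 = 185 N.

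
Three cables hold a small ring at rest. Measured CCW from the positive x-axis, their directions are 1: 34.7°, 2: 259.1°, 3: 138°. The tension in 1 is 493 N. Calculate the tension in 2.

Resolve: ΣF_x = 493 cos 34.7° + T_2 cos 259.1° + T_3 cos 138° = 0.
        ΣF_y = 493 sin 34.7° + T_2 sin 259.1° + T_3 sin 138° = 0.
The known terms sum to (405.3, 280.7) N, so -0.1891 T_2 − 0.7431 T_3 = -405.3 and -0.9820 T_2 + 0.6691 T_3 = -280.7.
Solving simultaneously: T_2 = 560.3 N, T_3 = 402.8 N.

T_2 ≈ 560 N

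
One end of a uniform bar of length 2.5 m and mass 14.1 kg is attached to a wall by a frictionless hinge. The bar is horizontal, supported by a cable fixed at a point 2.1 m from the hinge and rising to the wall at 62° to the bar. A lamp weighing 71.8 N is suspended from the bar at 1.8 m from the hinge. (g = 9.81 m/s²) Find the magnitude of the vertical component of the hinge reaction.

|H_y| ≈ 66.2 N

Take torques about the hinge: T sin 62° · 2.1 = 14.1×9.81×1.25 + 71.8×1.8 = 302.14 N·m.
So T = 302.14 / (0.8829 × 2.1) = 162.95 N.
ΣF_y = 0: H_y = (14.1×9.81 + 71.8) − T sin 62° = 210.12 − 143.88 = 66.244 N.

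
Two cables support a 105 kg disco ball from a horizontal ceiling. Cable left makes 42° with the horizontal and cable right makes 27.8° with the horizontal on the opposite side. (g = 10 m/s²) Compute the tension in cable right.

T_right ≈ 831 N

Weight W = 105 × 10 = 1050 N acts straight down.
Horizontal: T_left cos 42° = T_right cos 27.8°  →  T_left = 1.19 T_right.
Vertical: T_left sin 42° + T_right sin 27.8° = 1050.
Substituting the horizontal relation into the vertical equation gives 1.263 T_right = 1050, so T_right = 831.4 N.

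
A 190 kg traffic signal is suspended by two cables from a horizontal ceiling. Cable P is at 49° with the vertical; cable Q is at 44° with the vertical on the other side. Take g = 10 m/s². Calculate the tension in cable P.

T_P ≈ 1320 N

Angles from the horizontal: cable P is 90° − 49° = 41°, cable Q is 90° − 44° = 46°.
Weight W = 190 × 10 = 1900 N acts straight down.
Horizontal: T_P cos 41° = T_Q cos 46°  →  T_Q = 1.086 T_P.
Vertical: T_P sin 41° + T_Q sin 46° = 1900.
Substituting the horizontal relation into the vertical equation gives 1.438 T_P = 1900, so T_P = 1322 N.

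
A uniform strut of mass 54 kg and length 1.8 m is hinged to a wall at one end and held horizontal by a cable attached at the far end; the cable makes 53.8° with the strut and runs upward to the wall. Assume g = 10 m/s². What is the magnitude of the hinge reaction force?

|H| ≈ 335 N

Take torques about the hinge: T sin 53.8° · 1.8 = 54×10×0.9 = 486 N·m.
So T = 486 / (0.8070 × 1.8) = 334.59 N.
ΣF_x = 0: H_x = T cos 53.8° = 197.61 N.
ΣF_y = 0: H_y = (54×10) − T sin 53.8° = 540 − 270 = 270 N.
|H| = √(H_x² + H_y²) = √((197.61)² + (270)²) = 334.59 N.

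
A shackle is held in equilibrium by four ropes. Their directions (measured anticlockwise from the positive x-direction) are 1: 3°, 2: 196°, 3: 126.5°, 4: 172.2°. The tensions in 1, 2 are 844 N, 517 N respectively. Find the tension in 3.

T_3 ≈ 70.5 N

Resolve: ΣF_x = 844 cos 3° + 517 cos 196° + T_3 cos 126.5° + T_4 cos 172.2° = 0.
        ΣF_y = 844 sin 3° + 517 sin 196° + T_3 sin 126.5° + T_4 sin 172.2° = 0.
The known terms sum to (345.9, -98.33) N, so -0.5948 T_3 − 0.9907 T_4 = -345.9 and 0.8039 T_3 + 0.1357 T_4 = 98.33.
Solving simultaneously: T_3 = 70.54 N, T_4 = 306.8 N.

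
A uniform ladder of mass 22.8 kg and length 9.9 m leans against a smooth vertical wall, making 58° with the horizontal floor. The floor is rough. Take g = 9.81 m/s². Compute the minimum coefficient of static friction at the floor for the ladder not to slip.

ΣF_y = 0: N_floor = 22.8×9.81 = 223.67 N.
Torques about the foot: N_wall · 9.9 sin 58° = 22.8×9.81×4.95 cos 58° → N_wall = 69.882 N.
ΣF_x = 0: f_floor = N_wall = 69.882 N.
μ_min = f_floor / N_floor = 69.882 / 223.67 = 0.3124.

μ_min ≈ 0.312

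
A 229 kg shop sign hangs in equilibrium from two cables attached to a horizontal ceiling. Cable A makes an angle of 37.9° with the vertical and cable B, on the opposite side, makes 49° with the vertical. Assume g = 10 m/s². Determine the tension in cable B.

T_B ≈ 1410 N

Angles from the horizontal: cable A is 90° − 37.9° = 52.1°, cable B is 90° − 49° = 41°.
Weight W = 229 × 10 = 2290 N acts straight down.
Horizontal: T_A cos 52.1° = T_B cos 41°  →  T_A = 1.229 T_B.
Vertical: T_A sin 52.1° + T_B sin 41° = 2290.
Substituting the horizontal relation into the vertical equation gives 1.626 T_B = 2290, so T_B = 1409 N.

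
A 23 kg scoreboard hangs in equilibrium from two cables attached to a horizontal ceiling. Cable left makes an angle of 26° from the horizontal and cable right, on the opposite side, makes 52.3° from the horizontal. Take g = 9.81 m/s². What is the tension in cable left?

T_left ≈ 141 N

Weight W = 23 × 9.81 = 225.6 N acts straight down.
Horizontal: T_left cos 26° = T_right cos 52.3°  →  T_right = 1.47 T_left.
Vertical: T_left sin 26° + T_right sin 52.3° = 225.6.
Substituting the horizontal relation into the vertical equation gives 1.601 T_left = 225.6, so T_left = 140.9 N.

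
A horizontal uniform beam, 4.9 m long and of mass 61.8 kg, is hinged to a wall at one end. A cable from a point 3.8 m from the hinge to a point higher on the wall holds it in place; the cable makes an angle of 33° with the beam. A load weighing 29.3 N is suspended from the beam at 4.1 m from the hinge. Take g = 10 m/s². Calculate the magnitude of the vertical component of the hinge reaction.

|H_y| ≈ 217 N

Take torques about the hinge: T sin 33° · 3.8 = 61.8×10×2.45 + 29.3×4.1 = 1634.2 N·m.
So T = 1634.2 / (0.5446 × 3.8) = 789.62 N.
ΣF_y = 0: H_y = (61.8×10 + 29.3) − T sin 33° = 647.3 − 430.06 = 217.24 N.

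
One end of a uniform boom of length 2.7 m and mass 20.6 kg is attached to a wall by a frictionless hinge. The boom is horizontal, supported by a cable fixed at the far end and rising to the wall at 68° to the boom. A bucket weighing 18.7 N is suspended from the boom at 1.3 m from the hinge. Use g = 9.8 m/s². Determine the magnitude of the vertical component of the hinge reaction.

|H_y| ≈ 111 N

Take torques about the hinge: T sin 68° · 2.7 = 20.6×9.8×1.35 + 18.7×1.3 = 296.85 N·m.
So T = 296.85 / (0.9272 × 2.7) = 118.58 N.
ΣF_y = 0: H_y = (20.6×9.8 + 18.7) − T sin 68° = 220.58 − 109.94 = 110.64 N.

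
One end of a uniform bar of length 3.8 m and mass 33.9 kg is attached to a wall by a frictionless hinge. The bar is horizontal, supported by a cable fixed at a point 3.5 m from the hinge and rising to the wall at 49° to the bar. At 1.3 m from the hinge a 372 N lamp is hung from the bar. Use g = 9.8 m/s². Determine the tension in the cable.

Take torques about the hinge: T sin 49° · 3.5 = 33.9×9.8×1.9 + 372×1.3 = 1114.8 N·m.
So T = 1114.8 / (0.7547 × 3.5) = 422.04 N.

T ≈ 422 N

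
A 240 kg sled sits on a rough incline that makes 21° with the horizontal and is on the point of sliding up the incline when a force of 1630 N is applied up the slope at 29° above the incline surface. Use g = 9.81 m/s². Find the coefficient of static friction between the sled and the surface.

μ ≈ 0.413

On the verge of sliding up the incline, friction is at its maximum μN and acts down the slope.
Perpendicular to incline: N = W cos 21° − P sin 29° = 2198 − 790.2 = 1408 N.
Along incline: P cos 29° − μN = W sin 21° → μ = −(W sin 21° − P cos 29°) / N = 0.4133.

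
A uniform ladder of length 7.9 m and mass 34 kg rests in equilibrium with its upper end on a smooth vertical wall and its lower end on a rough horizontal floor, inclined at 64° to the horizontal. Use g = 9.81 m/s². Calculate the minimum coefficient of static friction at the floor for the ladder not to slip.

ΣF_y = 0: N_floor = 34×9.81 = 333.54 N.
Torques about the foot: N_wall · 7.9 sin 64° = 34×9.81×3.95 cos 64° → N_wall = 81.339 N.
ΣF_x = 0: f_floor = N_wall = 81.339 N.
μ_min = f_floor / N_floor = 81.339 / 333.54 = 0.2439.

μ_min ≈ 0.244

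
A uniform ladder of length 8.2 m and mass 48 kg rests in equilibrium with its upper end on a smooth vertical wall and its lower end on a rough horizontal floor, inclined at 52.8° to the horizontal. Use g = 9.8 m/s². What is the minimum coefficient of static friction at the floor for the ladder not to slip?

ΣF_y = 0: N_floor = 48×9.8 = 470.4 N.
Torques about the foot: N_wall · 8.2 sin 52.8° = 48×9.8×4.1 cos 52.8° → N_wall = 178.53 N.
ΣF_x = 0: f_floor = N_wall = 178.53 N.
μ_min = f_floor / N_floor = 178.53 / 470.4 = 0.3795.

μ_min ≈ 0.380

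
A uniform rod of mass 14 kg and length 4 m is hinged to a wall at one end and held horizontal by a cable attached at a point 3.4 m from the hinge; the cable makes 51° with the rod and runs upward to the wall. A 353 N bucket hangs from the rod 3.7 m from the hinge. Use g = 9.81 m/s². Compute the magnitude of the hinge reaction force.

|H| ≈ 377 N

Take torques about the hinge: T sin 51° · 3.4 = 14×9.81×2 + 353×3.7 = 1580.8 N·m.
So T = 1580.8 / (0.7771 × 3.4) = 598.26 N.
ΣF_x = 0: H_x = T cos 51° = 376.5 N.
ΣF_y = 0: H_y = (14×9.81 + 353) − T sin 51° = 490.34 − 464.94 = 25.405 N.
|H| = √(H_x² + H_y²) = √((376.5)² + (25.405)²) = 377.35 N.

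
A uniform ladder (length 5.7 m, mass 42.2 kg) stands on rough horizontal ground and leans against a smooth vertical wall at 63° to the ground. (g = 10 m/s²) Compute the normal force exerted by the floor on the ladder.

ΣF_y = 0: N_floor = 42.2×10 = 422 N.

N_floor ≈ 422 N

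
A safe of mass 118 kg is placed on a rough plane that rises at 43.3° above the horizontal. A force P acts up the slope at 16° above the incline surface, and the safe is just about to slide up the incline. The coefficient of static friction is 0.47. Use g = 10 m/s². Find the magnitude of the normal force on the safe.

N ≈ 552 N

On the verge of sliding up the incline, friction equals μN and acts down the slope.
Perpendicular: N + P sin 16° = W cos 43.3° = 858.8 N.
Along incline: P cos 16° = W sin 43.3° + μN  with W sin 43.3° = 809.3 N.
Solving the pair for P and N: P = 1112 N, N = 552.3 N (and f = μN = 259.6 N).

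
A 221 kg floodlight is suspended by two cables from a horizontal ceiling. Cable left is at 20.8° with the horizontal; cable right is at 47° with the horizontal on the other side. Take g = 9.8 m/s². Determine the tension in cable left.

Weight W = 221 × 9.8 = 2166 N acts straight down.
Horizontal: T_left cos 20.8° = T_right cos 47°  →  T_right = 1.371 T_left.
Vertical: T_left sin 20.8° + T_right sin 47° = 2166.
Substituting the horizontal relation into the vertical equation gives 1.358 T_left = 2166, so T_left = 1595 N.

T_left ≈ 1600 N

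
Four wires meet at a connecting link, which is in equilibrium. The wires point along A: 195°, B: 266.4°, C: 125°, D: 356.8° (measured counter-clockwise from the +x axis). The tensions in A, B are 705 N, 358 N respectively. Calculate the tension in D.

T_D ≈ 1130 N

Resolve: ΣF_x = 705 cos 195° + 358 cos 266.4° + T_C cos 125° + T_D cos 356.8° = 0.
        ΣF_y = 705 sin 195° + 358 sin 266.4° + T_C sin 125° + T_D sin 356.8° = 0.
The known terms sum to (-703.5, -539.8) N, so -0.5736 T_C + 0.9984 T_D = 703.5 and 0.8192 T_C − 0.0558 T_D = 539.8.
Solving simultaneously: T_C = 735.7 N, T_D = 1127 N.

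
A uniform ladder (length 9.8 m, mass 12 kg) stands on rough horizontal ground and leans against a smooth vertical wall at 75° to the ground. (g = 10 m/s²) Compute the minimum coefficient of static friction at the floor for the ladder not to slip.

ΣF_y = 0: N_floor = 12×10 = 120 N.
Torques about the foot: N_wall · 9.8 sin 75° = 12×10×4.9 cos 75° → N_wall = 16.077 N.
ΣF_x = 0: f_floor = N_wall = 16.077 N.
μ_min = f_floor / N_floor = 16.077 / 120 = 0.134.

μ_min ≈ 0.134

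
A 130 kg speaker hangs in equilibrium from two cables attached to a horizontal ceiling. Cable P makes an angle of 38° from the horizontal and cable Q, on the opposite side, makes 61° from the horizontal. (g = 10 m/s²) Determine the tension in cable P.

T_P ≈ 638 N

Weight W = 130 × 10 = 1300 N acts straight down.
Horizontal: T_P cos 38° = T_Q cos 61°  →  T_Q = 1.625 T_P.
Vertical: T_P sin 38° + T_Q sin 61° = 1300.
Substituting the horizontal relation into the vertical equation gives 2.037 T_P = 1300, so T_P = 638.1 N.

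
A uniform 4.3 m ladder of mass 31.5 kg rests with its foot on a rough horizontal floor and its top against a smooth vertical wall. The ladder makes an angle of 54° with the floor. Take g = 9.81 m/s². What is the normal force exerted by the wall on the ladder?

N_wall ≈ 112 N

Torques about the foot: N_wall · 4.3 sin 54° = 31.5×9.81×2.15 cos 54° → N_wall = 112.26 N.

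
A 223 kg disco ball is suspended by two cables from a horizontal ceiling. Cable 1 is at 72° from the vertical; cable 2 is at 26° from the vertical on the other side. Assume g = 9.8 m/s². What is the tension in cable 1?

Angles from the horizontal: cable 1 is 90° − 72° = 18°, cable 2 is 90° − 26° = 64°.
Weight W = 223 × 9.8 = 2185 N acts straight down.
Horizontal: T_1 cos 18° = T_2 cos 64°  →  T_2 = 2.17 T_1.
Vertical: T_1 sin 18° + T_2 sin 64° = 2185.
Substituting the horizontal relation into the vertical equation gives 2.259 T_1 = 2185, so T_1 = 967.4 N.

T_1 ≈ 967 N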